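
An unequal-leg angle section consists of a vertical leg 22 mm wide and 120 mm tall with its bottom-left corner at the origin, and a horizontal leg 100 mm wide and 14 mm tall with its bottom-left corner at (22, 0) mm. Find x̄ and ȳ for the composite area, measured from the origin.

x̄ = 32.14 mm, ȳ = 41.63 mm

vertical leg: A = 22 × 120 = 2640.00, centroid at (11.00, 60.00).
horizontal leg: A = 100 × 14 = 1400.00, centroid at (72.00, 7.00).
ΣA = 4040.00 mm², ΣAx̄ = 129840.00 mm³, ΣAȳ = 168200.00 mm³.
x̄ = 129840.00/4040.00 = 32.14 mm; ȳ = 168200.00/4040.00 = 41.63 mm.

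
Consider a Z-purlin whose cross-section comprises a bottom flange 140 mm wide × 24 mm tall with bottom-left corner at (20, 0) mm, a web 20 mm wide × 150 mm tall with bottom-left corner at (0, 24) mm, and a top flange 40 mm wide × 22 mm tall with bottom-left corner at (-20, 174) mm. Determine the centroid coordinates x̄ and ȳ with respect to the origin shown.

bottom flange: A = 140 × 24 = 3360.00, centroid at (90.00, 12.00).
web: A = 20 × 150 = 3000.00, centroid at (10.00, 99.00).
top flange: A = 40 × 22 = 880.00, centroid at (0.00, 185.00).
ΣA = 7240.00 mm², ΣAx̄ = 332400.00 mm³, ΣAȳ = 500120.00 mm³.
x̄ = 332400.00/7240.00 = 45.91 mm; ȳ = 500120.00/7240.00 = 69.08 mm.

x̄ = 45.91 mm, ȳ = 69.08 mm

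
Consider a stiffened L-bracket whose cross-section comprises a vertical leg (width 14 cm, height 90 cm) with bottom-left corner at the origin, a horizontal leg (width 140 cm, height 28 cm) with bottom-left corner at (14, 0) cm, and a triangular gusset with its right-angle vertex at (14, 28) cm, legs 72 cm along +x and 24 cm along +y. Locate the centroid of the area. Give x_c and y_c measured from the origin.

x_c = 61.37 cm, y_c = 23.61 cm

Part | A | x̄ᵢ | ȳᵢ | A·x̄ᵢ | A·ȳᵢ
vertical leg | 1260.00 | 7.00 | 45.00 | 8820.00 | 56700.00
horizontal leg | 3920.00 | 84.00 | 14.00 | 329280.00 | 54880.00
gusset | 864.00 | 38.00 | 36.00 | 32832.00 | 31104.00
Σ | 6044.00 |  |  | 370932.00 | 142684.00
x_c = 370932.00 / 6044.00 = 61.37 cm
y_c = 142684.00 / 6044.00 = 23.61 cm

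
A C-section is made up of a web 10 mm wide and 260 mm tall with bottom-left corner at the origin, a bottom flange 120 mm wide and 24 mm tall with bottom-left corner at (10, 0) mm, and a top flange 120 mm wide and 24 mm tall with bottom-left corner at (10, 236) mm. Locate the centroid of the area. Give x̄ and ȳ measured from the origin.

x̄ = 49.78 mm, ȳ = 130.00 mm

web: A = 10 × 260 = 2600.00, centroid at (5.00, 130.00).
bottom flange: A = 120 × 24 = 2880.00, centroid at (70.00, 12.00).
top flange: A = 120 × 24 = 2880.00, centroid at (70.00, 248.00).
ΣA = 8360.00 mm², ΣAx̄ = 416200.00 mm³, ΣAȳ = 1086800.00 mm³.
x̄ = 416200.00/8360.00 = 49.78 mm; ȳ = 1086800.00/8360.00 = 130.00 mm.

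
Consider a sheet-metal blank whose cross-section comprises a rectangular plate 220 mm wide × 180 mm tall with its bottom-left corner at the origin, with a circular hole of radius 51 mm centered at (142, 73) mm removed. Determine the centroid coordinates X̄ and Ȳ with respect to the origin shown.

X̄ = 101.68 mm, Ȳ = 94.42 mm

plate: A = 220 × 180 = 39600.00, centroid at (110.00, 90.00).
hole: A = −π·51² = -8171.28, centroid at (142.00, 73.00).
ΣA = 31428.72 mm², ΣAX̄ = 3195677.89 mm³, ΣAȲ = 2967496.38 mm³.
X̄ = 3195677.89/31428.72 = 101.68 mm; Ȳ = 2967496.38/31428.72 = 94.42 mm.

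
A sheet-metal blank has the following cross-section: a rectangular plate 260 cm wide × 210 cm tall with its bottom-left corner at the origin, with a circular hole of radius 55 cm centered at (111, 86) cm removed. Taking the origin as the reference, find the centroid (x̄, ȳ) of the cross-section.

Part | A | x̄ᵢ | ȳᵢ | A·x̄ᵢ | A·ȳᵢ
plate | 54600.00 | 130.00 | 105.00 | 7098000.00 | 5733000.00
hole | -9503.32 | 111.00 | 86.00 | -1054868.27 | -817285.33
Σ | 45096.68 |  |  | 6043131.73 | 4915714.67
x̄ = 6043131.73 / 45096.68 = 134.00 cm
ȳ = 4915714.67 / 45096.68 = 109.00 cm

x̄ = 134.00 cm, ȳ = 109.00 cm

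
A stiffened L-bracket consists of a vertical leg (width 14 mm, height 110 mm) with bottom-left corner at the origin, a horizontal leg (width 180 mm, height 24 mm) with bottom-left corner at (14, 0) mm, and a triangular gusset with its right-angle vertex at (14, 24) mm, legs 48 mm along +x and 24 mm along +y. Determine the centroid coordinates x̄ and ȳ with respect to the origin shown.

x̄ = 74.17 mm, ȳ = 24.08 mm

vertical leg: A = 14 × 110 = 1540.00, centroid at (7.00, 55.00).
horizontal leg: A = 180 × 24 = 4320.00, centroid at (104.00, 12.00).
gusset: A = ½·48·24 = 576.00, centroid at (30.00, 32.00).
ΣA = 6436.00 mm², ΣAx̄ = 477340.00 mm³, ΣAȳ = 154972.00 mm³.
x̄ = 477340.00/6436.00 = 74.17 mm; ȳ = 154972.00/6436.00 = 24.08 mm.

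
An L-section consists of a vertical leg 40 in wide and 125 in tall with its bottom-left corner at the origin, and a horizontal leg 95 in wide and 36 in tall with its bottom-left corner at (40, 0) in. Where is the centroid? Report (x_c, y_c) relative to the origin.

x_c = 47.42 in, y_c = 44.43 in

vertical leg: A = 40 × 125 = 5000.00, centroid at (20.00, 62.50).
horizontal leg: A = 95 × 36 = 3420.00, centroid at (87.50, 18.00).
ΣA = 8420.00 in², ΣAx_c = 399250.00 in³, ΣAy_c = 374060.00 in³.
x_c = 399250.00/8420.00 = 47.42 in; y_c = 374060.00/8420.00 = 44.43 in.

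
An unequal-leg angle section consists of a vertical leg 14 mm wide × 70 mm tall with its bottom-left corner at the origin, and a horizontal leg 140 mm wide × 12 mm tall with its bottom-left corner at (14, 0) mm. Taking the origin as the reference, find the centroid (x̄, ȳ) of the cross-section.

x̄ = 55.63 mm, ȳ = 16.68 mm

vertical leg: A = 14 × 70 = 980.00, centroid at (7.00, 35.00).
horizontal leg: A = 140 × 12 = 1680.00, centroid at (84.00, 6.00).
ΣA = 2660.00 mm², ΣAx̄ = 147980.00 mm³, ΣAȳ = 44380.00 mm³.
x̄ = 147980.00/2660.00 = 55.63 mm; ȳ = 44380.00/2660.00 = 16.68 mm.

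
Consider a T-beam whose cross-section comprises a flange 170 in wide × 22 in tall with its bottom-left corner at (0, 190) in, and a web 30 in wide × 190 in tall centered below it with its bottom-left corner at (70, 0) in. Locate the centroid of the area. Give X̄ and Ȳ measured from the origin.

X̄ = 85.00 in, Ȳ = 137.00 in

Part | A | x̄ᵢ | ȳᵢ | A·x̄ᵢ | A·ȳᵢ
web | 5700.00 | 85.00 | 95.00 | 484500.00 | 541500.00
flange | 3740.00 | 85.00 | 201.00 | 317900.00 | 751740.00
Σ | 9440.00 |  |  | 802400.00 | 1293240.00
X̄ = 802400.00 / 9440.00 = 85.00 in
Ȳ = 1293240.00 / 9440.00 = 137.00 in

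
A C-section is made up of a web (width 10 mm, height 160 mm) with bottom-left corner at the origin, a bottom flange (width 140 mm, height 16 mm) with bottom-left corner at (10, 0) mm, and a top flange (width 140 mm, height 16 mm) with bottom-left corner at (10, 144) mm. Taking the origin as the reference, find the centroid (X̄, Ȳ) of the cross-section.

Part | A | x̄ᵢ | ȳᵢ | A·x̄ᵢ | A·ȳᵢ
web | 1600.00 | 5.00 | 80.00 | 8000.00 | 128000.00
bottom flange | 2240.00 | 80.00 | 8.00 | 179200.00 | 17920.00
top flange | 2240.00 | 80.00 | 152.00 | 179200.00 | 340480.00
Σ | 6080.00 |  |  | 366400.00 | 486400.00
X̄ = 366400.00 / 6080.00 = 60.26 mm
Ȳ = 486400.00 / 6080.00 = 80.00 mm

X̄ = 60.26 mm, Ȳ = 80.00 mm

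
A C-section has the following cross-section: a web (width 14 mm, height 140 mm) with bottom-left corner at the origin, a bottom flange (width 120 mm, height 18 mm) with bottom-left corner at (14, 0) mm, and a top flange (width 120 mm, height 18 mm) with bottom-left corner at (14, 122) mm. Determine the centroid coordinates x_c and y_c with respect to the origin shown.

web: A = 14 × 140 = 1960.00, centroid at (7.00, 70.00).
bottom flange: A = 120 × 18 = 2160.00, centroid at (74.00, 9.00).
top flange: A = 120 × 18 = 2160.00, centroid at (74.00, 131.00).
ΣA = 6280.00 mm², ΣAx_c = 333400.00 mm³, ΣAy_c = 439600.00 mm³.
x_c = 333400.00/6280.00 = 53.09 mm; y_c = 439600.00/6280.00 = 70.00 mm.

x_c = 53.09 mm, y_c = 70.00 mm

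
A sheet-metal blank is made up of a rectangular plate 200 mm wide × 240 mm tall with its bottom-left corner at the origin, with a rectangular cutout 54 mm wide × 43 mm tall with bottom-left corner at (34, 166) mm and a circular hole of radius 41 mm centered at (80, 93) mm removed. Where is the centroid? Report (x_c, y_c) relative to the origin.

x_c = 104.86 mm, y_c = 119.65 mm

Part | A | x̄ᵢ | ȳᵢ | A·x̄ᵢ | A·ȳᵢ
plate | 48000.00 | 100.00 | 120.00 | 4800000.00 | 5760000.00
hole 1 | -2322.00 | 61.00 | 187.50 | -141642.00 | -435375.00
hole 2 | -5281.02 | 80.00 | 93.00 | -422481.38 | -491134.60
Σ | 40396.98 |  |  | 4235876.62 | 4833490.40
x_c = 4235876.62 / 40396.98 = 104.86 mm
y_c = 4833490.40 / 40396.98 = 119.65 mm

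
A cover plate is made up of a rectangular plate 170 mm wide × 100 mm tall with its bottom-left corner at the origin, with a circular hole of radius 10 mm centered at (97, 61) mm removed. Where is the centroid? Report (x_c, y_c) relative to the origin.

plate: A = 170 × 100 = 17000.00, centroid at (85.00, 50.00).
hole: A = −π·10² = -314.16, centroid at (97.00, 61.00).
ΣA = 16685.84 mm²
ΣAx_c = (17000.00)(85.00) + (-314.16)(97.00) = 1414526.55 mm³
ΣAy_c = (17000.00)(50.00) + (-314.16)(61.00) = 830836.28 mm³
x_c = 1414526.55 / 16685.84 = 84.77 mm
y_c = 830836.28 / 16685.84 = 49.79 mm

x_c = 84.77 mm, y_c = 49.79 mm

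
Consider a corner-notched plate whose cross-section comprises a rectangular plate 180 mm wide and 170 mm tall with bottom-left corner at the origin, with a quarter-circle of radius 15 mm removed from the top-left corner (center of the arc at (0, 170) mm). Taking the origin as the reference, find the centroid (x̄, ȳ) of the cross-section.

plate: A = 180 × 170 = 30600.00, centroid at (90.00, 85.00).
removed quarter-circle: A = −¼π·15² = -176.71, centroid at (6.37, 163.63).
ΣA = 30423.29 mm², ΣAx̄ = 2752875.00 mm³, ΣAȳ = 2572083.52 mm³.
x̄ = 2752875.00/30423.29 = 90.49 mm; ȳ = 2572083.52/30423.29 = 84.54 mm.

x̄ = 90.49 mm, ȳ = 84.54 mm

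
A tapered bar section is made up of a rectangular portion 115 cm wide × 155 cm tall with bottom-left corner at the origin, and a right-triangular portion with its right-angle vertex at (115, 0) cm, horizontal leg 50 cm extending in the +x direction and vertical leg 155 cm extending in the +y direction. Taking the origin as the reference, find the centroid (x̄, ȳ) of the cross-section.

x̄ = 70.74 cm, ȳ = 72.89 cm

rectangular portion: A = 115 × 155 = 17825.00, centroid at (57.50, 77.50).
triangular portion: A = ½·50·155 = 3875.00, centroid at (131.67, 51.67).
ΣA = 21700.00 cm², ΣAx̄ = 1535145.83 cm³, ΣAȳ = 1581645.83 cm³.
x̄ = 1535145.83/21700.00 = 70.74 cm; ȳ = 1581645.83/21700.00 = 72.89 cm.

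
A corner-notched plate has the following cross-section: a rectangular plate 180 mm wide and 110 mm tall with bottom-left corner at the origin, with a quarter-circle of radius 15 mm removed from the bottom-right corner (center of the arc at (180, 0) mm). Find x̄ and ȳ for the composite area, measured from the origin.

plate: A = 180 × 110 = 19800.00, centroid at (90.00, 55.00).
removed quarter-circle: A = −¼π·15² = -176.71, centroid at (173.63, 6.37).
ΣA = 19623.29 mm², ΣAx̄ = 1751316.37 mm³, ΣAȳ = 1087875.00 mm³.
x̄ = 1751316.37/19623.29 = 89.25 mm; ȳ = 1087875.00/19623.29 = 55.44 mm.

x̄ = 89.25 mm, ȳ = 55.44 mm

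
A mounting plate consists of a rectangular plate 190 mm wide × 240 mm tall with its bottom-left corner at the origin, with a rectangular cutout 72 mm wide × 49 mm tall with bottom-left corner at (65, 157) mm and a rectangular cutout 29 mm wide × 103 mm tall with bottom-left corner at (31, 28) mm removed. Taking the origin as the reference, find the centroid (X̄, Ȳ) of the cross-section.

plate: A = 190 × 240 = 45600.00, centroid at (95.00, 120.00).
hole 1: A = −(72 × 49) = -3528.00, centroid at (101.00, 181.50).
hole 2: A = −(29 × 103) = -2987.00, centroid at (45.50, 79.50).
ΣA = 39085.00 mm², ΣAX̄ = 3839763.50 mm³, ΣAȲ = 4594201.50 mm³.
X̄ = 3839763.50/39085.00 = 98.24 mm; Ȳ = 4594201.50/39085.00 = 117.54 mm.

X̄ = 98.24 mm, Ȳ = 117.54 mm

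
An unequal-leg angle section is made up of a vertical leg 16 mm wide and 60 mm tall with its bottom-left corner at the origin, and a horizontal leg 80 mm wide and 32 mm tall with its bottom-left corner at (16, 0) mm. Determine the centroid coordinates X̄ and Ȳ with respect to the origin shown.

vertical leg: A = 16 × 60 = 960.00, centroid at (8.00, 30.00).
horizontal leg: A = 80 × 32 = 2560.00, centroid at (56.00, 16.00).
ΣA = 3520.00 mm², ΣAX̄ = 151040.00 mm³, ΣAȲ = 69760.00 mm³.
X̄ = 151040.00/3520.00 = 42.91 mm; Ȳ = 69760.00/3520.00 = 19.82 mm.

X̄ = 42.91 mm, Ȳ = 19.82 mm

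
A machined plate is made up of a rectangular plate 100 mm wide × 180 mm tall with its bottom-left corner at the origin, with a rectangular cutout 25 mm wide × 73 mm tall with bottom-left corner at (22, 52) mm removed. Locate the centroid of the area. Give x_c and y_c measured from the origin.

plate: A = 100 × 180 = 18000.00, centroid at (50.00, 90.00).
hole: A = −(25 × 73) = -1825.00, centroid at (34.50, 88.50).
ΣA = 16175.00 mm²
ΣAx_c = (18000.00)(50.00) + (-1825.00)(34.50) = 837037.50 mm³
ΣAy_c = (18000.00)(90.00) + (-1825.00)(88.50) = 1458487.50 mm³
x_c = 837037.50 / 16175.00 = 51.75 mm
y_c = 1458487.50 / 16175.00 = 90.17 mm

x_c = 51.75 mm, y_c = 90.17 mm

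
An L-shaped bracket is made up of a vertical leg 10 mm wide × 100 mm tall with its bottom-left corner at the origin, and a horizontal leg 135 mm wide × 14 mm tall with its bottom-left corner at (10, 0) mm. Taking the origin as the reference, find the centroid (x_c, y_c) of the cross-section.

x_c = 52.41 mm, y_c = 21.88 mm

vertical leg: A = 10 × 100 = 1000.00, centroid at (5.00, 50.00).
horizontal leg: A = 135 × 14 = 1890.00, centroid at (77.50, 7.00).
ΣA = 2890.00 mm², ΣAx_c = 151475.00 mm³, ΣAy_c = 63230.00 mm³.
x_c = 151475.00/2890.00 = 52.41 mm; y_c = 63230.00/2890.00 = 21.88 mm.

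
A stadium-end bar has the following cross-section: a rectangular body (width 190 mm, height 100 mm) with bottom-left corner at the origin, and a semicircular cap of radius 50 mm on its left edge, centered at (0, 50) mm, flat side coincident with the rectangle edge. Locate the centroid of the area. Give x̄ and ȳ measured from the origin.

rectangular body: A = 190 × 100 = 19000.00, centroid at (95.00, 50.00).
semicircular end: A = ½π·50² = 3926.99, centroid at (-21.22, 50.00).
ΣA = 22926.99 mm², ΣAx̄ = 1721666.67 mm³, ΣAȳ = 1146349.54 mm³.
x̄ = 1721666.67/22926.99 = 75.09 mm; ȳ = 1146349.54/22926.99 = 50.00 mm.

x̄ = 75.09 mm, ȳ = 50.00 mm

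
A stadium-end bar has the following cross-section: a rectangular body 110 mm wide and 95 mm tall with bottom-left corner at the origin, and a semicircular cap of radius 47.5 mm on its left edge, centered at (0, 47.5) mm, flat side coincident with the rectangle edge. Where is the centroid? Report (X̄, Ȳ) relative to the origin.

rectangular body: A = 110 × 95 = 10450.00, centroid at (55.00, 47.50).
semicircular end: A = ½π·47.5² = 3544.11, centroid at (-20.16, 47.50).
ΣA = 13994.11 mm², ΣAX̄ = 503302.08 mm³, ΣAȲ = 664720.19 mm³.
X̄ = 503302.08/13994.11 = 35.97 mm; Ȳ = 664720.19/13994.11 = 47.50 mm.

X̄ = 35.97 mm, Ȳ = 47.50 mm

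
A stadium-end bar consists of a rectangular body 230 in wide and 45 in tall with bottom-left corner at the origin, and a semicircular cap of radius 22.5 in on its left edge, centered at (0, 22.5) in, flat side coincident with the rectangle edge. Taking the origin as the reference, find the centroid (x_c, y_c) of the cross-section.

x_c = 106.11 in, y_c = 22.50 in

rectangular body: A = 230 × 45 = 10350.00, centroid at (115.00, 22.50).
semicircular end: A = ½π·22.5² = 795.22, centroid at (-9.55, 22.50).
ΣA = 11145.22 in², ΣAx_c = 1182656.25 in³, ΣAy_c = 250767.35 in³.
x_c = 1182656.25/11145.22 = 106.11 in; y_c = 250767.35/11145.22 = 22.50 in.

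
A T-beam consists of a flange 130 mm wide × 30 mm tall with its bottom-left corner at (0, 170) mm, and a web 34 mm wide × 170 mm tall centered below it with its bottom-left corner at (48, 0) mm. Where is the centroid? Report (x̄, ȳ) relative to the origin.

Part | A | x̄ᵢ | ȳᵢ | A·x̄ᵢ | A·ȳᵢ
web | 5780.00 | 65.00 | 85.00 | 375700.00 | 491300.00
flange | 3900.00 | 65.00 | 185.00 | 253500.00 | 721500.00
Σ | 9680.00 |  |  | 629200.00 | 1212800.00
x̄ = 629200.00 / 9680.00 = 65.00 mm
ȳ = 1212800.00 / 9680.00 = 125.29 mm

x̄ = 65.00 mm, ȳ = 125.29 mm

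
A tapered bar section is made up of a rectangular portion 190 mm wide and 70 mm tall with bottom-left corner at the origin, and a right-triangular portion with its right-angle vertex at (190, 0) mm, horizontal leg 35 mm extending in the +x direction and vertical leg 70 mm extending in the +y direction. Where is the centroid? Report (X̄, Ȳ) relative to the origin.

rectangular portion: A = 190 × 70 = 13300.00, centroid at (95.00, 35.00).
triangular portion: A = ½·35·70 = 1225.00, centroid at (201.67, 23.33).
ΣA = 14525.00 mm²
ΣAX̄ = (13300.00)(95.00) + (1225.00)(201.67) = 1510541.67 mm³
ΣAȲ = (13300.00)(35.00) + (1225.00)(23.33) = 494083.33 mm³
X̄ = 1510541.67 / 14525.00 = 104.00 mm
Ȳ = 494083.33 / 14525.00 = 34.02 mm

X̄ = 104.00 mm, Ȳ = 34.02 mm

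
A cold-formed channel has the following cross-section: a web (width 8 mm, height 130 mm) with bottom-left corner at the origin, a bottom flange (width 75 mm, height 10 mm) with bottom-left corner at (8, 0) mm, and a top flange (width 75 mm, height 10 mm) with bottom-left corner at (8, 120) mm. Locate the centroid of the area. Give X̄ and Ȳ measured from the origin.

Part | A | x̄ᵢ | ȳᵢ | A·x̄ᵢ | A·ȳᵢ
web | 1040.00 | 4.00 | 65.00 | 4160.00 | 67600.00
bottom flange | 750.00 | 45.50 | 5.00 | 34125.00 | 3750.00
top flange | 750.00 | 45.50 | 125.00 | 34125.00 | 93750.00
Σ | 2540.00 |  |  | 72410.00 | 165100.00
X̄ = 72410.00 / 2540.00 = 28.51 mm
Ȳ = 165100.00 / 2540.00 = 65.00 mm

X̄ = 28.51 mm, Ȳ = 65.00 mm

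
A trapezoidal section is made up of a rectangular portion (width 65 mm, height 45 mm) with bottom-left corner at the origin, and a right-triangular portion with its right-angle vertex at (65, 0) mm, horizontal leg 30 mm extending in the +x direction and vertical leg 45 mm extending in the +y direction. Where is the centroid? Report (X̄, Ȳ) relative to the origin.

rectangular portion: A = 65 × 45 = 2925.00, centroid at (32.50, 22.50).
triangular portion: A = ½·30·45 = 675.00, centroid at (75.00, 15.00).
ΣA = 3600.00 mm²
ΣAX̄ = (2925.00)(32.50) + (675.00)(75.00) = 145687.50 mm³
ΣAȲ = (2925.00)(22.50) + (675.00)(15.00) = 75937.50 mm³
X̄ = 145687.50 / 3600.00 = 40.47 mm
Ȳ = 75937.50 / 3600.00 = 21.09 mm

X̄ = 40.47 mm, Ȳ = 21.09 mm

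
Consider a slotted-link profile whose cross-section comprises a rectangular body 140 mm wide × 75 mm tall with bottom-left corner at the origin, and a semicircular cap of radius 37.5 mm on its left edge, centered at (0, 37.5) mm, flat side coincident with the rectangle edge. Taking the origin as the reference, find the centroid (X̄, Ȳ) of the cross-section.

X̄ = 55.07 mm, Ȳ = 37.50 mm

rectangular body: A = 140 × 75 = 10500.00, centroid at (70.00, 37.50).
semicircular end: A = ½π·37.5² = 2208.93, centroid at (-15.92, 37.50).
ΣA = 12708.93 mm²
ΣAX̄ = (10500.00)(70.00) + (2208.93)(-15.92) = 699843.75 mm³
ΣAȲ = (10500.00)(37.50) + (2208.93)(37.50) = 476584.96 mm³
X̄ = 699843.75 / 12708.93 = 55.07 mm
Ȳ = 476584.96 / 12708.93 = 37.50 mm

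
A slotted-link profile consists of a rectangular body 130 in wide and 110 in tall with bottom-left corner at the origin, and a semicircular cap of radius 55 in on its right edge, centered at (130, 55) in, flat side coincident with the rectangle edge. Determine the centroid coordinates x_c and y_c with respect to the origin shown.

Part | A | x̄ᵢ | ȳᵢ | A·x̄ᵢ | A·ȳᵢ
rectangular body | 14300.00 | 65.00 | 55.00 | 929500.00 | 786500.00
semicircular end | 4751.66 | 153.34 | 55.00 | 728632.32 | 261341.24
Σ | 19051.66 |  |  | 1658132.32 | 1047841.24
x_c = 1658132.32 / 19051.66 = 87.03 in
y_c = 1047841.24 / 19051.66 = 55.00 in

x_c = 87.03 in, y_c = 55.00 in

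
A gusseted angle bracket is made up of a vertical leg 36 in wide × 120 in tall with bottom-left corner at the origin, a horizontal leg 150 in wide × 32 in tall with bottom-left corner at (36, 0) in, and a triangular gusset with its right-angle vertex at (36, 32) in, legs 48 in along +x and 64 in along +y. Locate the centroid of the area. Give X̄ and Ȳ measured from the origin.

vertical leg: A = 36 × 120 = 4320.00, centroid at (18.00, 60.00).
horizontal leg: A = 150 × 32 = 4800.00, centroid at (111.00, 16.00).
gusset: A = ½·48·64 = 1536.00, centroid at (52.00, 53.33).
ΣA = 10656.00 in²
ΣAX̄ = (4320.00)(18.00) + (4800.00)(111.00) + (1536.00)(52.00) = 690432.00 in³
ΣAȲ = (4320.00)(60.00) + (4800.00)(16.00) + (1536.00)(53.33) = 417920.00 in³
X̄ = 690432.00 / 10656.00 = 64.79 in
Ȳ = 417920.00 / 10656.00 = 39.22 in

X̄ = 64.79 in, Ȳ = 39.22 in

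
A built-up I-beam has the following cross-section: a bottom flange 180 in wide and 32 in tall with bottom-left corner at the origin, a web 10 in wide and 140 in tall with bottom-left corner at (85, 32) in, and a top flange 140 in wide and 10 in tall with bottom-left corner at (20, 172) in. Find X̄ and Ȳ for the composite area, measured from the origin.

X̄ = 90.00 in, Ȳ = 56.40 in

bottom flange: A = 180 × 32 = 5760.00, centroid at (90.00, 16.00).
web: A = 10 × 140 = 1400.00, centroid at (90.00, 102.00).
top flange: A = 140 × 10 = 1400.00, centroid at (90.00, 177.00).
ΣA = 8560.00 in²
ΣAX̄ = (5760.00)(90.00) + (1400.00)(90.00) + (1400.00)(90.00) = 770400.00 in³
ΣAȲ = (5760.00)(16.00) + (1400.00)(102.00) + (1400.00)(177.00) = 482760.00 in³
X̄ = 770400.00 / 8560.00 = 90.00 in
Ȳ = 482760.00 / 8560.00 = 56.40 in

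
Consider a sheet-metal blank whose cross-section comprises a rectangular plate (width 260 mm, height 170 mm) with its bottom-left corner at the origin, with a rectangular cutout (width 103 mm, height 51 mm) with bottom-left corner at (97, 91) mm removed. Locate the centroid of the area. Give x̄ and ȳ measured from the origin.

Part | A | x̄ᵢ | ȳᵢ | A·x̄ᵢ | A·ȳᵢ
plate | 44200.00 | 130.00 | 85.00 | 5746000.00 | 3757000.00
hole | -5253.00 | 148.50 | 116.50 | -780070.50 | -611974.50
Σ | 38947.00 |  |  | 4965929.50 | 3145025.50
x̄ = 4965929.50 / 38947.00 = 127.50 mm
ȳ = 3145025.50 / 38947.00 = 80.75 mm

x̄ = 127.50 mm, ȳ = 80.75 mm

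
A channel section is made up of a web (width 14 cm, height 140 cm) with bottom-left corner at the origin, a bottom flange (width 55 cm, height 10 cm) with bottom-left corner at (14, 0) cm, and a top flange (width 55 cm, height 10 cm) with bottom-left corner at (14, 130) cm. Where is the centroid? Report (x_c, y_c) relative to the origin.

web: A = 14 × 140 = 1960.00, centroid at (7.00, 70.00).
bottom flange: A = 55 × 10 = 550.00, centroid at (41.50, 5.00).
top flange: A = 55 × 10 = 550.00, centroid at (41.50, 135.00).
ΣA = 3060.00 cm², ΣAx_c = 59370.00 cm³, ΣAy_c = 214200.00 cm³.
x_c = 59370.00/3060.00 = 19.40 cm; y_c = 214200.00/3060.00 = 70.00 cm.

x_c = 19.40 cm, y_c = 70.00 cm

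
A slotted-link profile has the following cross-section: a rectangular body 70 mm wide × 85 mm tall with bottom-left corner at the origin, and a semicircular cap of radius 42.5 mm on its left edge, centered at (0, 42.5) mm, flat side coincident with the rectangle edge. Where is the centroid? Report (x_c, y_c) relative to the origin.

rectangular body: A = 70 × 85 = 5950.00, centroid at (35.00, 42.50).
semicircular end: A = ½π·42.5² = 2837.25, centroid at (-18.04, 42.50).
ΣA = 8787.25 mm², ΣAx_c = 157072.92 mm³, ΣAy_c = 373458.16 mm³.
x_c = 157072.92/8787.25 = 17.88 mm; y_c = 373458.16/8787.25 = 42.50 mm.

x_c = 17.88 mm, y_c = 42.50 mm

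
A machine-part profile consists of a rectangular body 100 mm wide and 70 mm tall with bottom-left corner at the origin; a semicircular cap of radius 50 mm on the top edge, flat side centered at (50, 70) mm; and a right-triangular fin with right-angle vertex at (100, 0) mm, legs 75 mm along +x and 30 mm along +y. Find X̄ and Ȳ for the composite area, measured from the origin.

rectangular body: A = 100 × 70 = 7000.00, centroid at (50.00, 35.00).
semicircular top: A = ½π·50² = 3926.99, centroid at (50.00, 91.22).
triangular fin: A = ½·75·30 = 1125.00, centroid at (125.00, 10.00).
ΣA = 12051.99 mm²
ΣAX̄ = (7000.00)(50.00) + (3926.99)(50.00) + (1125.00)(125.00) = 686974.54 mm³
ΣAȲ = (7000.00)(35.00) + (3926.99)(91.22) + (1125.00)(10.00) = 614472.69 mm³
X̄ = 686974.54 / 12051.99 = 57.00 mm
Ȳ = 614472.69 / 12051.99 = 50.99 mm

X̄ = 57.00 mm, Ȳ = 50.99 mm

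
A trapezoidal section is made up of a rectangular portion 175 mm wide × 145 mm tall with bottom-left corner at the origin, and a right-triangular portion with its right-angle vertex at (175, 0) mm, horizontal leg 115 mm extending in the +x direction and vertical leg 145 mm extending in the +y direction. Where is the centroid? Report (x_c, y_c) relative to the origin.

rectangular portion: A = 175 × 145 = 25375.00, centroid at (87.50, 72.50).
triangular portion: A = ½·115·145 = 8337.50, centroid at (213.33, 48.33).
ΣA = 33712.50 mm²
ΣAx_c = (25375.00)(87.50) + (8337.50)(213.33) = 3998979.17 mm³
ΣAy_c = (25375.00)(72.50) + (8337.50)(48.33) = 2242666.67 mm³
x_c = 3998979.17 / 33712.50 = 118.62 mm
y_c = 2242666.67 / 33712.50 = 66.52 mm

x_c = 118.62 mm, y_c = 66.52 mm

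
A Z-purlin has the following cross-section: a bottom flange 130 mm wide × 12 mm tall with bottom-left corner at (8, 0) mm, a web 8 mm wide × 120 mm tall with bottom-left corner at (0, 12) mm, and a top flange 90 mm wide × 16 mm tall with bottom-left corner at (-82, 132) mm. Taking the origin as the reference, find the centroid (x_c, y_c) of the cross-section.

Part | A | x̄ᵢ | ȳᵢ | A·x̄ᵢ | A·ȳᵢ
bottom flange | 1560.00 | 73.00 | 6.00 | 113880.00 | 9360.00
web | 960.00 | 4.00 | 72.00 | 3840.00 | 69120.00
top flange | 1440.00 | -37.00 | 140.00 | -53280.00 | 201600.00
Σ | 3960.00 |  |  | 64440.00 | 280080.00
x_c = 64440.00 / 3960.00 = 16.27 mm
y_c = 280080.00 / 3960.00 = 70.73 mm

x_c = 16.27 mm, y_c = 70.73 mm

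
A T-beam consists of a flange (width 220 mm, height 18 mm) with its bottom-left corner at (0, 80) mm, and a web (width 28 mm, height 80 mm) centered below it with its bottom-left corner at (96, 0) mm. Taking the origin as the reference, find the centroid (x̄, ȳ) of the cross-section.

Part | A | x̄ᵢ | ȳᵢ | A·x̄ᵢ | A·ȳᵢ
web | 2240.00 | 110.00 | 40.00 | 246400.00 | 89600.00
flange | 3960.00 | 110.00 | 89.00 | 435600.00 | 352440.00
Σ | 6200.00 |  |  | 682000.00 | 442040.00
x̄ = 682000.00 / 6200.00 = 110.00 mm
ȳ = 442040.00 / 6200.00 = 71.30 mm

x̄ = 110.00 mm, ȳ = 71.30 mm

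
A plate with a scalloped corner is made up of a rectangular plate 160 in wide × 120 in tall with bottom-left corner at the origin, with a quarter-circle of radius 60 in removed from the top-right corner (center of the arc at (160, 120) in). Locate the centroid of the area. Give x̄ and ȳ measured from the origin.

x̄ = 70.58 in, ȳ = 54.04 in

Part | A | x̄ᵢ | ȳᵢ | A·x̄ᵢ | A·ȳᵢ
plate | 19200.00 | 80.00 | 60.00 | 1536000.00 | 1152000.00
removed quarter-circle | -2827.43 | 134.54 | 94.54 | -380389.34 | -267292.01
Σ | 16372.57 |  |  | 1155610.66 | 884707.99
x̄ = 1155610.66 / 16372.57 = 70.58 in
ȳ = 884707.99 / 16372.57 = 54.04 in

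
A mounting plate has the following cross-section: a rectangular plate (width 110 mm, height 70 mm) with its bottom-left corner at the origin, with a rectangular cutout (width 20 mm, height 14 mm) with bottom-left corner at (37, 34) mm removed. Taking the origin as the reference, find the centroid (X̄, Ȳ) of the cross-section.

X̄ = 55.30 mm, Ȳ = 34.77 mm

plate: A = 110 × 70 = 7700.00, centroid at (55.00, 35.00).
hole: A = −(20 × 14) = -280.00, centroid at (47.00, 41.00).
ΣA = 7420.00 mm²
ΣAX̄ = (7700.00)(55.00) + (-280.00)(47.00) = 410340.00 mm³
ΣAȲ = (7700.00)(35.00) + (-280.00)(41.00) = 258020.00 mm³
X̄ = 410340.00 / 7420.00 = 55.30 mm
Ȳ = 258020.00 / 7420.00 = 34.77 mm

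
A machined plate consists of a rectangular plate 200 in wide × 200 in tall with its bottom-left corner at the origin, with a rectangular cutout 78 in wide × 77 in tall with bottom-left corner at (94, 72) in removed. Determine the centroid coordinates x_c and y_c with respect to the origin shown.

plate: A = 200 × 200 = 40000.00, centroid at (100.00, 100.00).
hole: A = −(78 × 77) = -6006.00, centroid at (133.00, 110.50).
ΣA = 33994.00 in², ΣAx_c = 3201202.00 in³, ΣAy_c = 3336337.00 in³.
x_c = 3201202.00/33994.00 = 94.17 in; y_c = 3336337.00/33994.00 = 98.14 in.

x_c = 94.17 in, y_c = 98.14 in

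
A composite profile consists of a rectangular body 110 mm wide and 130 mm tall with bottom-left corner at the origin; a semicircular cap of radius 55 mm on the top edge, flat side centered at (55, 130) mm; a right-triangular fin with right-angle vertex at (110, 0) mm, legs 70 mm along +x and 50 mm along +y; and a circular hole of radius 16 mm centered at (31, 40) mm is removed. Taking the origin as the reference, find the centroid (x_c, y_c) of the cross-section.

rectangular body: A = 110 × 130 = 14300.00, centroid at (55.00, 65.00).
semicircular top: A = ½π·55² = 4751.66, centroid at (55.00, 153.34).
triangular fin: A = ½·70·50 = 1750.00, centroid at (133.33, 16.67).
hole: A = −π·16² = -804.25, centroid at (31.00, 40.00).
ΣA = 19997.41 mm²
ΣAx_c = (14300.00)(55.00) + (4751.66)(55.00) + (1750.00)(133.33) + (-804.25)(31.00) = 1256242.89 mm³
ΣAy_c = (14300.00)(65.00) + (4751.66)(153.34) + (1750.00)(16.67) + (-804.25)(40.00) = 1655129.08 mm³
x_c = 1256242.89 / 19997.41 = 62.82 mm
y_c = 1655129.08 / 19997.41 = 82.77 mm

x_c = 62.82 mm, y_c = 82.77 mm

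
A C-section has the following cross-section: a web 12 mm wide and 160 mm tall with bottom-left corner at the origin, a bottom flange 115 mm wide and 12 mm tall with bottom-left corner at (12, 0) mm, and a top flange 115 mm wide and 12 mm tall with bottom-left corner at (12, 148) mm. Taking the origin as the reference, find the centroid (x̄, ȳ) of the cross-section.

x̄ = 43.45 mm, ȳ = 80.00 mm

web: A = 12 × 160 = 1920.00, centroid at (6.00, 80.00).
bottom flange: A = 115 × 12 = 1380.00, centroid at (69.50, 6.00).
top flange: A = 115 × 12 = 1380.00, centroid at (69.50, 154.00).
ΣA = 4680.00 mm², ΣAx̄ = 203340.00 mm³, ΣAȳ = 374400.00 mm³.
x̄ = 203340.00/4680.00 = 43.45 mm; ȳ = 374400.00/4680.00 = 80.00 mm.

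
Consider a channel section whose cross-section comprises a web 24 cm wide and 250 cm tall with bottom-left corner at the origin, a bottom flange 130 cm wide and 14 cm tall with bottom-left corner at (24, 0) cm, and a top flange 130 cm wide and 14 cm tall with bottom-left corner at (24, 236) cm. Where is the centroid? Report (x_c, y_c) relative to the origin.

x_c = 41.07 cm, y_c = 125.00 cm

web: A = 24 × 250 = 6000.00, centroid at (12.00, 125.00).
bottom flange: A = 130 × 14 = 1820.00, centroid at (89.00, 7.00).
top flange: A = 130 × 14 = 1820.00, centroid at (89.00, 243.00).
ΣA = 9640.00 cm², ΣAx_c = 395960.00 cm³, ΣAy_c = 1205000.00 cm³.
x_c = 395960.00/9640.00 = 41.07 cm; y_c = 1205000.00/9640.00 = 125.00 cm.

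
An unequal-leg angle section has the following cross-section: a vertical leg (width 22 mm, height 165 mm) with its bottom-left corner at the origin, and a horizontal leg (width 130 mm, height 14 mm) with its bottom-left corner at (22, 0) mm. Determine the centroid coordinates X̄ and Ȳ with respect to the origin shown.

Part | A | x̄ᵢ | ȳᵢ | A·x̄ᵢ | A·ȳᵢ
vertical leg | 3630.00 | 11.00 | 82.50 | 39930.00 | 299475.00
horizontal leg | 1820.00 | 87.00 | 7.00 | 158340.00 | 12740.00
Σ | 5450.00 |  |  | 198270.00 | 312215.00
X̄ = 198270.00 / 5450.00 = 36.38 mm
Ȳ = 312215.00 / 5450.00 = 57.29 mm

X̄ = 36.38 mm, Ȳ = 57.29 mm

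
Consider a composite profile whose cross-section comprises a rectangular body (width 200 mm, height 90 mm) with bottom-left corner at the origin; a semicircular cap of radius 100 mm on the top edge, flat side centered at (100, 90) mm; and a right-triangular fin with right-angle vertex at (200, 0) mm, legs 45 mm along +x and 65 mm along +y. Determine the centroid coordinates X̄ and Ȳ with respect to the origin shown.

rectangular body: A = 200 × 90 = 18000.00, centroid at (100.00, 45.00).
semicircular top: A = ½π·100² = 15707.96, centroid at (100.00, 132.44).
triangular fin: A = ½·45·65 = 1462.50, centroid at (215.00, 21.67).
ΣA = 35170.46 mm², ΣAX̄ = 3685233.83 mm³, ΣAȲ = 2922070.86 mm³.
X̄ = 3685233.83/35170.46 = 104.78 mm; Ȳ = 2922070.86/35170.46 = 83.08 mm.

X̄ = 104.78 mm, Ȳ = 83.08 mm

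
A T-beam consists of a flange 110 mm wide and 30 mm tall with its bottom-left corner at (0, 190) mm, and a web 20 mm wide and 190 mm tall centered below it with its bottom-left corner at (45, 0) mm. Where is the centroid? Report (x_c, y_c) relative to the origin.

x_c = 55.00 mm, y_c = 146.13 mm

web: A = 20 × 190 = 3800.00, centroid at (55.00, 95.00).
flange: A = 110 × 30 = 3300.00, centroid at (55.00, 205.00).
ΣA = 7100.00 mm²
ΣAx_c = (3800.00)(55.00) + (3300.00)(55.00) = 390500.00 mm³
ΣAy_c = (3800.00)(95.00) + (3300.00)(205.00) = 1037500.00 mm³
x_c = 390500.00 / 7100.00 = 55.00 mm
y_c = 1037500.00 / 7100.00 = 146.13 mm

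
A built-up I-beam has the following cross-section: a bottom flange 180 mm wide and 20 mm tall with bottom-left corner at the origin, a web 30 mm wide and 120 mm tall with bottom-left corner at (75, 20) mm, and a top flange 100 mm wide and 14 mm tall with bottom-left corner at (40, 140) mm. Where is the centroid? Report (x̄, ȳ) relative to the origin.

x̄ = 90.00 mm, ȳ = 61.60 mm

Part | A | x̄ᵢ | ȳᵢ | A·x̄ᵢ | A·ȳᵢ
bottom flange | 3600.00 | 90.00 | 10.00 | 324000.00 | 36000.00
web | 3600.00 | 90.00 | 80.00 | 324000.00 | 288000.00
top flange | 1400.00 | 90.00 | 147.00 | 126000.00 | 205800.00
Σ | 8600.00 |  |  | 774000.00 | 529800.00
x̄ = 774000.00 / 8600.00 = 90.00 mm
ȳ = 529800.00 / 8600.00 = 61.60 mm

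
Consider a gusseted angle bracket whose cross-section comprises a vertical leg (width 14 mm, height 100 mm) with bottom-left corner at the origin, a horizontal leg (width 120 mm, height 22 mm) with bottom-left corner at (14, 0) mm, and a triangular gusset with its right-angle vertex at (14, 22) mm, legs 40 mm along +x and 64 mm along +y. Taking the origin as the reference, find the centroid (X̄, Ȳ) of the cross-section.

vertical leg: A = 14 × 100 = 1400.00, centroid at (7.00, 50.00).
horizontal leg: A = 120 × 22 = 2640.00, centroid at (74.00, 11.00).
gusset: A = ½·40·64 = 1280.00, centroid at (27.33, 43.33).
ΣA = 5320.00 mm²
ΣAX̄ = (1400.00)(7.00) + (2640.00)(74.00) + (1280.00)(27.33) = 240146.67 mm³
ΣAȲ = (1400.00)(50.00) + (2640.00)(11.00) + (1280.00)(43.33) = 154506.67 mm³
X̄ = 240146.67 / 5320.00 = 45.14 mm
Ȳ = 154506.67 / 5320.00 = 29.04 mm

X̄ = 45.14 mm, Ȳ = 29.04 mm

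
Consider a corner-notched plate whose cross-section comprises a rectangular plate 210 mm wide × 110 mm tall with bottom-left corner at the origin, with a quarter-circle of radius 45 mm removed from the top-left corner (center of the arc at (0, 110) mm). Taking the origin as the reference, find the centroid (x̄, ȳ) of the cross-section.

x̄ = 111.35 mm, ȳ = 52.35 mm

plate: A = 210 × 110 = 23100.00, centroid at (105.00, 55.00).
removed quarter-circle: A = −¼π·45² = -1590.43, centroid at (19.10, 90.90).
ΣA = 21509.57 mm², ΣAx̄ = 2395125.00 mm³, ΣAȳ = 1125927.56 mm³.
x̄ = 2395125.00/21509.57 = 111.35 mm; ȳ = 1125927.56/21509.57 = 52.35 mm.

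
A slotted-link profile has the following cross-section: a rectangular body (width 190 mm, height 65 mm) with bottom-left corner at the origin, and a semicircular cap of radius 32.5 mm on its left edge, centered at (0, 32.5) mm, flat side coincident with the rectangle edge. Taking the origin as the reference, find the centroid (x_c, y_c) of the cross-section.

Part | A | x̄ᵢ | ȳᵢ | A·x̄ᵢ | A·ȳᵢ
rectangular body | 12350.00 | 95.00 | 32.50 | 1173250.00 | 401375.00
semicircular end | 1659.15 | -13.79 | 32.50 | -22885.42 | 53922.49
Σ | 14009.15 |  |  | 1150364.58 | 455297.49
x_c = 1150364.58 / 14009.15 = 82.12 mm
y_c = 455297.49 / 14009.15 = 32.50 mm

x_c = 82.12 mm, y_c = 32.50 mm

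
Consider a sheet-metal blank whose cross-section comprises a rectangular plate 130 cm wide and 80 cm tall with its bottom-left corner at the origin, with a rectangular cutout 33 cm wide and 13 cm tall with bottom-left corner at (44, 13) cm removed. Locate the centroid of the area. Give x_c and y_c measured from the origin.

plate: A = 130 × 80 = 10400.00, centroid at (65.00, 40.00).
hole: A = −(33 × 13) = -429.00, centroid at (60.50, 19.50).
ΣA = 9971.00 cm²
ΣAx_c = (10400.00)(65.00) + (-429.00)(60.50) = 650045.50 cm³
ΣAy_c = (10400.00)(40.00) + (-429.00)(19.50) = 407634.50 cm³
x_c = 650045.50 / 9971.00 = 65.19 cm
y_c = 407634.50 / 9971.00 = 40.88 cm

x_c = 65.19 cm, y_c = 40.88 cm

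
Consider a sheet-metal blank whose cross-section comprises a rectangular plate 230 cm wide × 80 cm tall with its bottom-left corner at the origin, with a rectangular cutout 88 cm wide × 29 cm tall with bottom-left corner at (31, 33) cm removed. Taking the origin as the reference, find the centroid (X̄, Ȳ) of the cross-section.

Part | A | x̄ᵢ | ȳᵢ | A·x̄ᵢ | A·ȳᵢ
plate | 18400.00 | 115.00 | 40.00 | 2116000.00 | 736000.00
hole | -2552.00 | 75.00 | 47.50 | -191400.00 | -121220.00
Σ | 15848.00 |  |  | 1924600.00 | 614780.00
X̄ = 1924600.00 / 15848.00 = 121.44 cm
Ȳ = 614780.00 / 15848.00 = 38.79 cm

X̄ = 121.44 cm, Ȳ = 38.79 cm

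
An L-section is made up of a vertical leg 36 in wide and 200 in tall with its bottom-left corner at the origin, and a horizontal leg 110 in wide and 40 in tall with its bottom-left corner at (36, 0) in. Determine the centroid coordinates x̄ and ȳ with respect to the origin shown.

Part | A | x̄ᵢ | ȳᵢ | A·x̄ᵢ | A·ȳᵢ
vertical leg | 7200.00 | 18.00 | 100.00 | 129600.00 | 720000.00
horizontal leg | 4400.00 | 91.00 | 20.00 | 400400.00 | 88000.00
Σ | 11600.00 |  |  | 530000.00 | 808000.00
x̄ = 530000.00 / 11600.00 = 45.69 in
ȳ = 808000.00 / 11600.00 = 69.66 in

x̄ = 45.69 in, ȳ = 69.66 in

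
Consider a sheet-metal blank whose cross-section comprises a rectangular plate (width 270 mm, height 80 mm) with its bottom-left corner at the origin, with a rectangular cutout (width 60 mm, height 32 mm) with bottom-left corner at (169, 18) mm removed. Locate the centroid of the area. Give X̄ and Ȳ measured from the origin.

X̄ = 128.76 mm, Ȳ = 40.59 mm

plate: A = 270 × 80 = 21600.00, centroid at (135.00, 40.00).
hole: A = −(60 × 32) = -1920.00, centroid at (199.00, 34.00).
ΣA = 19680.00 mm²
ΣAX̄ = (21600.00)(135.00) + (-1920.00)(199.00) = 2533920.00 mm³
ΣAȲ = (21600.00)(40.00) + (-1920.00)(34.00) = 798720.00 mm³
X̄ = 2533920.00 / 19680.00 = 128.76 mm
Ȳ = 798720.00 / 19680.00 = 40.59 mm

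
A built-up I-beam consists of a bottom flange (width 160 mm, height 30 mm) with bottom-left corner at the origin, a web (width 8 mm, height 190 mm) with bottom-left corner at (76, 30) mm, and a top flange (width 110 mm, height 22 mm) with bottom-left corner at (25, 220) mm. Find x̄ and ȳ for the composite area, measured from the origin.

x̄ = 80.00 mm, ȳ = 93.94 mm

bottom flange: A = 160 × 30 = 4800.00, centroid at (80.00, 15.00).
web: A = 8 × 190 = 1520.00, centroid at (80.00, 125.00).
top flange: A = 110 × 22 = 2420.00, centroid at (80.00, 231.00).
ΣA = 8740.00 mm², ΣAx̄ = 699200.00 mm³, ΣAȳ = 821020.00 mm³.
x̄ = 699200.00/8740.00 = 80.00 mm; ȳ = 821020.00/8740.00 = 93.94 mm.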